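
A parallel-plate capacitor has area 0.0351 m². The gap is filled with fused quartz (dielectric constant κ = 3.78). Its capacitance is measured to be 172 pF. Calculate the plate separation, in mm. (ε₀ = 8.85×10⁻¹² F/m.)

d = κε₀A/C = 3.78 × 8.85×10⁻¹² × 3.51×10⁻² / 1.72×10⁻¹⁰ = 6.83×10⁻³ m.

d ≈ 6.83 mm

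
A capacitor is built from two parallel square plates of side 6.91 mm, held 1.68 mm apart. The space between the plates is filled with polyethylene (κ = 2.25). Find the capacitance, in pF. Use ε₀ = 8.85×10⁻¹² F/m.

A = (6.91 mm)² = 4.77×10⁻⁵ m².
C = κε₀A/d = 2.25 × 8.85×10⁻¹² × 4.77×10⁻⁵ / 1.68×10⁻³ = 5.66×10⁻¹³ F.

C ≈ 0.566 pF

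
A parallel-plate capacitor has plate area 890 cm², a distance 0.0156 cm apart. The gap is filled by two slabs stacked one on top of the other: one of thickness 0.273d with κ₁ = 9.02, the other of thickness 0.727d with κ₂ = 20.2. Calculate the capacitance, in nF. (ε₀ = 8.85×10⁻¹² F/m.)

A = 890 cm² = 8.90×10⁻² m².
Stacked slabs ⇒ two capacitors in series, each with the full plate area.
C₁ = κ₁ε₀A/d₁ = 9.02 × 8.85×10⁻¹² × 8.90×10⁻² / 4.26×10⁻⁵ = 1.67×10⁻⁷ F.
C₂ = κ₂ε₀A/d₂ = 20.2 × 8.85×10⁻¹² × 8.90×10⁻² / 1.13×10⁻⁴ = 1.40×10⁻⁷ F.
C = (1/C₁ + 1/C₂)⁻¹ = 7.62×10⁻⁸ F.

C ≈ 76.2 nF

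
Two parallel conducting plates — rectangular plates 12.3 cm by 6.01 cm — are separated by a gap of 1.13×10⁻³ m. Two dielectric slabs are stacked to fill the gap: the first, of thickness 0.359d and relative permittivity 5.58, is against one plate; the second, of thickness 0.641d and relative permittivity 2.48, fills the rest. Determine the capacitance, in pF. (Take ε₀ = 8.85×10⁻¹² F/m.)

C ≈ 179 pF

A = 12.3 × 6.01 cm² = 7.39×10⁻³ m².
Stacked slabs ⇒ two capacitors in series, each with the full plate area.
C₁ = κ₁ε₀A/d₁ = 5.58 × 8.85×10⁻¹² × 7.39×10⁻³ / 4.06×10⁻⁴ = 9.00×10⁻¹⁰ F.
C₂ = κ₂ε₀A/d₂ = 2.48 × 8.85×10⁻¹² × 7.39×10⁻³ / 7.24×10⁻⁴ = 2.24×10⁻¹⁰ F.
C = (1/C₁ + 1/C₂)⁻¹ = 1.79×10⁻¹⁰ F.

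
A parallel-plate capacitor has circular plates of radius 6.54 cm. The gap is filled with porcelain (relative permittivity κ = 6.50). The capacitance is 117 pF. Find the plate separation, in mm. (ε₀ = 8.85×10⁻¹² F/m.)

d ≈ 6.61 mm

A = π(6.54 cm)² = 1.34×10⁻² m².
d = κε₀A/C = 6.50 × 8.85×10⁻¹² × 1.34×10⁻² / 1.17×10⁻¹⁰ = 6.61×10⁻³ m.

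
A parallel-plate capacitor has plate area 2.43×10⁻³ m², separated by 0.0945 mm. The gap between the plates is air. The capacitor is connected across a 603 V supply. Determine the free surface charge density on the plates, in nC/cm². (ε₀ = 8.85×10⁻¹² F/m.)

C = ε₀A/d = 8.85×10⁻¹² × 2.43×10⁻³ / 9.45×10⁻⁵ = 2.28×10⁻¹⁰ F.
σ = Q/A = CV/A = 2.28×10⁻¹⁰ × 603 / 2.43×10⁻³ = 5.65×10⁻⁵ C/m².

5.65 nC/cm²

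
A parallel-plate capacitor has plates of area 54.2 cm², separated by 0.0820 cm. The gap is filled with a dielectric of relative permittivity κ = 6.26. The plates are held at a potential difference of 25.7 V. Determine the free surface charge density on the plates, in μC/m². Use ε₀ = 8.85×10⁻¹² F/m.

A = 54.2 cm² = 5.42×10⁻³ m².
C = κε₀A/d = 6.26 × 8.85×10⁻¹² × 5.42×10⁻³ / 8.20×10⁻⁴ = 3.66×10⁻¹⁰ F.
σ = Q/A = CV/A = 3.66×10⁻¹⁰ × 25.7 / 5.42×10⁻³ = 1.74×10⁻⁶ C/m².

1.74 μC/m²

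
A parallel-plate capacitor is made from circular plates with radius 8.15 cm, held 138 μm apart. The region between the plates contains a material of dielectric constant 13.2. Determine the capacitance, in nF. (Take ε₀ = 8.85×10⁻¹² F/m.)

17.7 nF

A = π(8.15 cm)² = 2.09×10⁻² m².
C = κε₀A/d = 13.2 × 8.85×10⁻¹² × 2.09×10⁻² / 1.38×10⁻⁴ = 1.77×10⁻⁸ F.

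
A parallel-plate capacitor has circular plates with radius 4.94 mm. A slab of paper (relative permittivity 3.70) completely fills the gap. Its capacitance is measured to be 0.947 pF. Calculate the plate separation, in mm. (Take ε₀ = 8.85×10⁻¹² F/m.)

2.65 mm

A = π(4.94 mm)² = 7.67×10⁻⁵ m².
d = κε₀A/C = 3.70 × 8.85×10⁻¹² × 7.67×10⁻⁵ / 9.47×10⁻¹³ = 2.65×10⁻³ m.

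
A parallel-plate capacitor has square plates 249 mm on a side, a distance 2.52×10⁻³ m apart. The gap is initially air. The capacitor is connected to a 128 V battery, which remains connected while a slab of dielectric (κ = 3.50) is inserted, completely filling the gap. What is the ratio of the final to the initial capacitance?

C₂/C₁ ≈ 3.50

C = κε₀A/d scales with κ, so C₂/C₁ = κ = 3.50.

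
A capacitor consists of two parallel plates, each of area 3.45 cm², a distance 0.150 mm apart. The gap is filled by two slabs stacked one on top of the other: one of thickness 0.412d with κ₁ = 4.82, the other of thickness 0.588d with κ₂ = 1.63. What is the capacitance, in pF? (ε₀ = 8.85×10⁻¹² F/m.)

A = 3.45 cm² = 3.45×10⁻⁴ m².
Stacked slabs ⇒ two capacitors in series, each with the full plate area.
C₁ = κ₁ε₀A/d₁ = 4.82 × 8.85×10⁻¹² × 3.45×10⁻⁴ / 6.18×10⁻⁵ = 2.38×10⁻¹⁰ F.
C₂ = κ₂ε₀A/d₂ = 1.63 × 8.85×10⁻¹² × 3.45×10⁻⁴ / 8.82×10⁻⁵ = 5.64×10⁻¹¹ F.
C = (1/C₁ + 1/C₂)⁻¹ = 4.56×10⁻¹¹ F.

45.6 pF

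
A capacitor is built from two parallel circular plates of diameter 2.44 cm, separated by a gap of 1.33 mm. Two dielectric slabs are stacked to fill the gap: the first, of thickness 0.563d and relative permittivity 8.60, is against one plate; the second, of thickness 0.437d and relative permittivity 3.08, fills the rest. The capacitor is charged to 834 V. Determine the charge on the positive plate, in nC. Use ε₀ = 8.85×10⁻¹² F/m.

Q ≈ 12.5 nC

A = π(2.44/2 cm)² = 4.68×10⁻⁴ m².
Stacked slabs ⇒ two capacitors in series, each with the full plate area.
C₁ = κ₁ε₀A/d₁ = 8.60 × 8.85×10⁻¹² × 4.68×10⁻⁴ / 7.49×10⁻⁴ = 4.75×10⁻¹¹ F.
C₂ = κ₂ε₀A/d₂ = 3.08 × 8.85×10⁻¹² × 4.68×10⁻⁴ / 5.81×10⁻⁴ = 2.19×10⁻¹¹ F.
C = (1/C₁ + 1/C₂)⁻¹ = 1.50×10⁻¹¹ F.
Q = CV = 1.50×10⁻¹¹ × 834 = 1.25×10⁻⁸ C.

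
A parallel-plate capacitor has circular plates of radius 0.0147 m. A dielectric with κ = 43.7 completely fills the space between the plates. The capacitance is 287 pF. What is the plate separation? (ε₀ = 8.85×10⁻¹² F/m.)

A = π(0.0147 m)² = 6.79×10⁻⁴ m².
d = κε₀A/C = 43.7 × 8.85×10⁻¹² × 6.79×10⁻⁴ / 2.87×10⁻¹⁰ = 9.15×10⁻⁴ m.

0.915 mm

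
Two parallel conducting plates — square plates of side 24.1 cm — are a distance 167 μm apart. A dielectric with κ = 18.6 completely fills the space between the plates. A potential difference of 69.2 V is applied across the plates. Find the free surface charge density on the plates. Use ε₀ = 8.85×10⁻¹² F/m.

σ ≈ 6.82 nC/cm²

A = (24.1 cm)² = 5.81×10⁻² m².
C = κε₀A/d = 18.6 × 8.85×10⁻¹² × 5.81×10⁻² / 1.67×10⁻⁴ = 5.72×10⁻⁸ F.
σ = Q/A = CV/A = 5.72×10⁻⁸ × 69.2 / 5.81×10⁻² = 6.82×10⁻⁵ C/m².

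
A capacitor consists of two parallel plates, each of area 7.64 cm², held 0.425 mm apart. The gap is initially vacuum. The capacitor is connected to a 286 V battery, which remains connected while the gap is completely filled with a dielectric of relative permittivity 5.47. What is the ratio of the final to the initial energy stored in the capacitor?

U₂/U₁ ≈ 5.47

Battery connected ⇒ V is held fixed.
C₂ = 5.47 C₁ and U = ½CV², so U₂/U₁ = C₂/C₁ = 5.47.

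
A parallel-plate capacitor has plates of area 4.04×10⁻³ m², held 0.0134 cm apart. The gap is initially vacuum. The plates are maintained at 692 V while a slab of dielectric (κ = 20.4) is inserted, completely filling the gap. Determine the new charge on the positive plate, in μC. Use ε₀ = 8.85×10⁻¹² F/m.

Initially C₁ = ε₀A/d = 8.85×10⁻¹² × 4.04×10⁻³ / 1.34×10⁻⁴ = 2.67×10⁻¹⁰ F.
Q₁ = 1.85×10⁻⁷ C.
Battery connected ⇒ V is held fixed. C₂ = 20.4 C₁ and Q = CV, so Q₂/Q₁ = C₂/C₁ = 20.4.
Q₂ = 20.4 × 1.85×10⁻⁷ = 3.77×10⁻⁶ C.

3.77 μC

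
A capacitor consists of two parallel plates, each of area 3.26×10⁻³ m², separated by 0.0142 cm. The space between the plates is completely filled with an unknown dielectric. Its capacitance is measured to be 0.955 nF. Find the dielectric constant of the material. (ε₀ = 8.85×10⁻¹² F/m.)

κ ≈ 4.70

κ = Cd/(ε₀A) = 9.55×10⁻¹⁰ × 1.42×10⁻⁴ / (8.85×10⁻¹² × 3.26×10⁻³) = 4.70.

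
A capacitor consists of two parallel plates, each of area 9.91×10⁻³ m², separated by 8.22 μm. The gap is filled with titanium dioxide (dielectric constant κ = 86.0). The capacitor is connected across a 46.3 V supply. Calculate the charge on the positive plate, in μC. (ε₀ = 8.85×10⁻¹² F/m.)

C = κε₀A/d = 86.0 × 8.85×10⁻¹² × 9.91×10⁻³ / 8.22×10⁻⁶ = 9.18×10⁻⁷ F.
Q = CV = 9.18×10⁻⁷ × 46.3 = 4.25×10⁻⁵ C.

Q ≈ 42.5 μC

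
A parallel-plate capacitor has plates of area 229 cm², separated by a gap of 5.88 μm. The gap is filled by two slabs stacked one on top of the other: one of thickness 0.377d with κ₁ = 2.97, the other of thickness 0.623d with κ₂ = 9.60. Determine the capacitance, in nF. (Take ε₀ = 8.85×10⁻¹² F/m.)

A = 229 cm² = 2.29×10⁻² m².
Stacked slabs ⇒ two capacitors in series, each with the full plate area.
C₁ = κ₁ε₀A/d₁ = 2.97 × 8.85×10⁻¹² × 2.29×10⁻² / 2.22×10⁻⁶ = 2.72×10⁻⁷ F.
C₂ = κ₂ε₀A/d₂ = 9.60 × 8.85×10⁻¹² × 2.29×10⁻² / 3.66×10⁻⁶ = 5.31×10⁻⁷ F.
C = (1/C₁ + 1/C₂)⁻¹ = 1.80×10⁻⁷ F.

180 nF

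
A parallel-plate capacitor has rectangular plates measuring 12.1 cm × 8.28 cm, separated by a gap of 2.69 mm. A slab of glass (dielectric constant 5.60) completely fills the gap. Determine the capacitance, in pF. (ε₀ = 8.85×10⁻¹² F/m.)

C ≈ 185 pF

A = 12.1 × 8.28 cm² = 1.00×10⁻² m².
C = κε₀A/d = 5.60 × 8.85×10⁻¹² × 1.00×10⁻² / 2.69×10⁻³ = 1.85×10⁻¹⁰ F.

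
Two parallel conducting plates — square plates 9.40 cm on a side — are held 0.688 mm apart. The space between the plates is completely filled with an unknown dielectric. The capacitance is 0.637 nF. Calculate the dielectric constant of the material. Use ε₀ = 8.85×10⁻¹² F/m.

5.60

A = (9.40 cm)² = 8.84×10⁻³ m².
κ = Cd/(ε₀A) = 6.37×10⁻¹⁰ × 6.88×10⁻⁴ / (8.85×10⁻¹² × 8.84×10⁻³) = 5.60.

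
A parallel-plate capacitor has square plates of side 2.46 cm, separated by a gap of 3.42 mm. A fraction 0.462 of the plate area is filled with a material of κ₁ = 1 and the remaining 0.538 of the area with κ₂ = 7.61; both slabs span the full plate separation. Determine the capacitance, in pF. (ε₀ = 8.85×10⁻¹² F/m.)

7.13 pF

A = (2.46 cm)² = 6.05×10⁻⁴ m².
Side-by-side slabs ⇒ two capacitors in parallel, each spanning the full gap.
C₁ = κ₁ε₀A₁/d = 1.00 × 8.85×10⁻¹² × 2.80×10⁻⁴ / 3.42×10⁻³ = 7.23×10⁻¹³ F.
C₂ = κ₂ε₀A₂/d = 7.61 × 8.85×10⁻¹² × 3.26×10⁻⁴ / 3.42×10⁻³ = 6.41×10⁻¹² F.
C = C₁ + C₂ = 7.13×10⁻¹² F.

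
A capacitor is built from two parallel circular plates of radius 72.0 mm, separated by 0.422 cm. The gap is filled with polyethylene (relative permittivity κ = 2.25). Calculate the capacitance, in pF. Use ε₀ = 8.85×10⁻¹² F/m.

76.8 pF

A = π(72.0 mm)² = 1.63×10⁻² m².
C = κε₀A/d = 2.25 × 8.85×10⁻¹² × 1.63×10⁻² / 4.22×10⁻³ = 7.68×10⁻¹¹ F.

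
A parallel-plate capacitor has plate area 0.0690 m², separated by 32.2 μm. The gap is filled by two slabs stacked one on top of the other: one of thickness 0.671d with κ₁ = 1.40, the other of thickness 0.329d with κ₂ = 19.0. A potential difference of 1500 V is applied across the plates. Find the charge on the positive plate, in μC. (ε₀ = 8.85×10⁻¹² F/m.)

Stacked slabs ⇒ two capacitors in series, each with the full plate area.
C₁ = κ₁ε₀A/d₁ = 1.40 × 8.85×10⁻¹² × 6.90×10⁻² / 2.16×10⁻⁵ = 3.96×10⁻⁸ F.
C₂ = κ₂ε₀A/d₂ = 19.0 × 8.85×10⁻¹² × 6.90×10⁻² / 1.06×10⁻⁵ = 1.10×10⁻⁶ F.
C = (1/C₁ + 1/C₂)⁻¹ = 3.82×10⁻⁸ F.
Q = CV = 3.82×10⁻⁸ × 1500 = 5.73×10⁻⁵ C.

Q ≈ 57.3 μC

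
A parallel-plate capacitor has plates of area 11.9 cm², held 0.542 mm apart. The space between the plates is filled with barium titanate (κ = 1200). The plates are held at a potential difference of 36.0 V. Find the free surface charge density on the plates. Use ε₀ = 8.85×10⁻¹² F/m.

A = 11.9 cm² = 1.19×10⁻³ m².
C = κε₀A/d = 1200 × 8.85×10⁻¹² × 1.19×10⁻³ / 5.42×10⁻⁴ = 2.33×10⁻⁸ F.
σ = Q/A = CV/A = 2.33×10⁻⁸ × 36.0 / 1.19×10⁻³ = 7.05×10⁻⁴ C/m².

70.5 nC/cm²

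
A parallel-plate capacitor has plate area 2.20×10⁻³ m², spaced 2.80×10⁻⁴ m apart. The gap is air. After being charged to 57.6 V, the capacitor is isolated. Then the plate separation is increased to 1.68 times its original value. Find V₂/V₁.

Isolated ⇒ Q is held fixed.
C₂ = 0.595 C₁ and V = Q/C, so V₂/V₁ = C₁/C₂ = 1.68.

V₂/V₁ ≈ 1.68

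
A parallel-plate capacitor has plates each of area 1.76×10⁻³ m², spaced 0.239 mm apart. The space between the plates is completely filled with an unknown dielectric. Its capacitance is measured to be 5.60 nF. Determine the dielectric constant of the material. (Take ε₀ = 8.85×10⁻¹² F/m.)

85.9

κ = Cd/(ε₀A) = 5.60×10⁻⁹ × 2.39×10⁻⁴ / (8.85×10⁻¹² × 1.76×10⁻³) = 85.9.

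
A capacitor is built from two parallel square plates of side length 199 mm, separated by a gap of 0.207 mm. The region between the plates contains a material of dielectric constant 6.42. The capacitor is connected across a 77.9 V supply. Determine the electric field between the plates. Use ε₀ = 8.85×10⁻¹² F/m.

E ≈ 376 kV/m

E = V/d = 77.9 / 2.07×10⁻⁴ = 3.76×10⁵ V/m.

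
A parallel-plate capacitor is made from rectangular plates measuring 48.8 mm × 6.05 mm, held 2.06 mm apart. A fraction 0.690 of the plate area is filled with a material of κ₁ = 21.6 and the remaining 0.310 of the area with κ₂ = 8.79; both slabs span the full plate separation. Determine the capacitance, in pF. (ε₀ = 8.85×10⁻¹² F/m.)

A = 48.8 × 6.05 mm² = 2.95×10⁻⁴ m².
Side-by-side slabs ⇒ two capacitors in parallel, each spanning the full gap.
C₁ = κ₁ε₀A₁/d = 21.6 × 8.85×10⁻¹² × 2.04×10⁻⁴ / 2.06×10⁻³ = 1.89×10⁻¹¹ F.
C₂ = κ₂ε₀A₂/d = 8.79 × 8.85×10⁻¹² × 9.15×10⁻⁵ / 2.06×10⁻³ = 3.46×10⁻¹² F.
C = C₁ + C₂ = 2.24×10⁻¹¹ F.

22.4 pF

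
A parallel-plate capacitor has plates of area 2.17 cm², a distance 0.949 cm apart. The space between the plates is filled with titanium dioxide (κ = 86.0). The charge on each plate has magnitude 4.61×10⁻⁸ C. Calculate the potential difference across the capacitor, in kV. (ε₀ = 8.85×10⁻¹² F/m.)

2.65 kV

A = 2.17 cm² = 2.17×10⁻⁴ m².
C = κε₀A/d = 86.0 × 8.85×10⁻¹² × 2.17×10⁻⁴ / 9.49×10⁻³ = 1.74×10⁻¹¹ F.
V = Q/C = 4.61×10⁻⁸ / 1.74×10⁻¹¹ = 2.65×10³ V.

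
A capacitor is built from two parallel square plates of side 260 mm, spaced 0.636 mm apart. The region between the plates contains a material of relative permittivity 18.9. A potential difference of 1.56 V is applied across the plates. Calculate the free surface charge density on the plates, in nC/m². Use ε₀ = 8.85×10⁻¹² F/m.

410 nC/m²

A = (260 mm)² = 6.76×10⁻² m².
C = κε₀A/d = 18.9 × 8.85×10⁻¹² × 6.76×10⁻² / 6.36×10⁻⁴ = 1.78×10⁻⁸ F.
σ = Q/A = CV/A = 1.78×10⁻⁸ × 1.56 / 6.76×10⁻² = 4.10×10⁻⁷ C/m².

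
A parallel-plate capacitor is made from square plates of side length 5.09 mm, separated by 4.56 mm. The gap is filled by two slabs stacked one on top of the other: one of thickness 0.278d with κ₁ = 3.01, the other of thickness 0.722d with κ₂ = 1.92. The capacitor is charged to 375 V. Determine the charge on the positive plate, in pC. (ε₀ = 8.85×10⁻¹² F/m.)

Q ≈ 40.3 pC

A = (5.09 mm)² = 2.59×10⁻⁵ m².
Stacked slabs ⇒ two capacitors in series, each with the full plate area.
C₁ = κ₁ε₀A/d₁ = 3.01 × 8.85×10⁻¹² × 2.59×10⁻⁵ / 1.27×10⁻³ = 5.44×10⁻¹³ F.
C₂ = κ₂ε₀A/d₂ = 1.92 × 8.85×10⁻¹² × 2.59×10⁻⁵ / 3.29×10⁻³ = 1.34×10⁻¹³ F.
C = (1/C₁ + 1/C₂)⁻¹ = 1.07×10⁻¹³ F.
Q = CV = 1.07×10⁻¹³ × 375 = 4.03×10⁻¹¹ C.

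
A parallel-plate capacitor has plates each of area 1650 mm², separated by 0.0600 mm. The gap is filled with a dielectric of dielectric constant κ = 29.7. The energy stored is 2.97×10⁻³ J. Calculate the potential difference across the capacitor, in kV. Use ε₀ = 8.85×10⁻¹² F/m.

A = 1650 mm² = 1.65×10⁻³ m².
C = κε₀A/d = 29.7 × 8.85×10⁻¹² × 1.65×10⁻³ / 6.00×10⁻⁵ = 7.23×10⁻⁹ F.
V = √(2U/C) = √(2 × 2.97×10⁻³ / 7.23×10⁻⁹) = 9.07×10² V.

0.907 kV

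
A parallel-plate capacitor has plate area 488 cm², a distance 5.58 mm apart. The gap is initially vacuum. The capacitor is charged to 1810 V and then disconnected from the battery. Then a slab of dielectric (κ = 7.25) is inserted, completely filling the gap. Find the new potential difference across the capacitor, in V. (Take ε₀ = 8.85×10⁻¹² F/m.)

V ≈ 250 V

A = 488 cm² = 4.88×10⁻² m².
Initially C₁ = ε₀A/d = 8.85×10⁻¹² × 4.88×10⁻² / 5.58×10⁻³ = 7.74×10⁻¹¹ F.
V₁ = 1.81×10³ V.
Isolated ⇒ Q is held fixed. C₂ = 7.25 C₁ and V = Q/C, so V₂/V₁ = C₁/C₂ = 0.138.
V₂ = 0.138 × 1.81×10³ = 2.50×10² V.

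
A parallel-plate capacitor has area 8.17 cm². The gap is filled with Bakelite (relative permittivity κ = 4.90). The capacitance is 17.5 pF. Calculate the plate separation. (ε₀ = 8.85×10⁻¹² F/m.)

A = 8.17 cm² = 8.17×10⁻⁴ m².
d = κε₀A/C = 4.90 × 8.85×10⁻¹² × 8.17×10⁻⁴ / 1.75×10⁻¹¹ = 2.02×10⁻³ m.

d ≈ 2.02 mm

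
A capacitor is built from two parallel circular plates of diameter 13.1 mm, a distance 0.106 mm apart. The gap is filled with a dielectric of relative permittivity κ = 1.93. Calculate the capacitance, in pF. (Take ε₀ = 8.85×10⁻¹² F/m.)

A = π(13.1/2 mm)² = 1.35×10⁻⁴ m².
C = κε₀A/d = 1.93 × 8.85×10⁻¹² × 1.35×10⁻⁴ / 1.06×10⁻⁴ = 2.17×10⁻¹¹ F.

C ≈ 21.7 pF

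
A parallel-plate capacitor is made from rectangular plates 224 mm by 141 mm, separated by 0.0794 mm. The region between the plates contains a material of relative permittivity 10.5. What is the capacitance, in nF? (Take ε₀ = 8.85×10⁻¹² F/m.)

37.0 nF

A = 224 × 141 mm² = 3.16×10⁻² m².
C = κε₀A/d = 10.5 × 8.85×10⁻¹² × 3.16×10⁻² / 7.94×10⁻⁵ = 3.70×10⁻⁸ F.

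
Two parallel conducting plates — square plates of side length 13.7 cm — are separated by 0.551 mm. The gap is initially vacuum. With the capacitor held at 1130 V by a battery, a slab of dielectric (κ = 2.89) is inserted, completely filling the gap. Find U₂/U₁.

Battery connected ⇒ V is held fixed.
C₂ = 2.89 C₁ and U = ½CV², so U₂/U₁ = C₂/C₁ = 2.89.

2.89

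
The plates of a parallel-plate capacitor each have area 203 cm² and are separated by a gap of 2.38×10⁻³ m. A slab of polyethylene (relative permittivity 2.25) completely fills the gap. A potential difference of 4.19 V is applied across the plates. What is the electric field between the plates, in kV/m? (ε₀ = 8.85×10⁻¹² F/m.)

E ≈ 1.76 kV/m

E = V/d = 4.19 / 2.38×10⁻³ = 1.76×10³ V/m.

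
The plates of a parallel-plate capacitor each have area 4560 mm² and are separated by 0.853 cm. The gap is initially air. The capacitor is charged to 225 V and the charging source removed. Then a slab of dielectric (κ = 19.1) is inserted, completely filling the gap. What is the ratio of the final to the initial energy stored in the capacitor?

U₂/U₁ ≈ 0.0524

Isolated ⇒ Q is held fixed.
C₂ = 19.1 C₁ and U = Q²/(2C), so U₂/U₁ = C₁/C₂ = 0.0524.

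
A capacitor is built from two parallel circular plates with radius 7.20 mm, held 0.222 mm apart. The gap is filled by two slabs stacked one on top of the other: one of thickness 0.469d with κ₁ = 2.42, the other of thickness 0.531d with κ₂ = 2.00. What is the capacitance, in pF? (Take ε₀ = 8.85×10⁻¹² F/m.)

A = π(7.20 mm)² = 1.63×10⁻⁴ m².
Stacked slabs ⇒ two capacitors in series, each with the full plate area.
C₁ = κ₁ε₀A/d₁ = 2.42 × 8.85×10⁻¹² × 1.63×10⁻⁴ / 1.04×10⁻⁴ = 3.35×10⁻¹¹ F.
C₂ = κ₂ε₀A/d₂ = 2.00 × 8.85×10⁻¹² × 1.63×10⁻⁴ / 1.18×10⁻⁴ = 2.45×10⁻¹¹ F.
C = (1/C₁ + 1/C₂)⁻¹ = 1.41×10⁻¹¹ F.

14.1 pF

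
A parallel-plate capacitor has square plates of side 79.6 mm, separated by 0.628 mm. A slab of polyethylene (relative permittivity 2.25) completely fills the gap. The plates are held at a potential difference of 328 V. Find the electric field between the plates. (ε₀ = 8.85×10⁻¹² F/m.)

0.522 MV/m

E = V/d = 328 / 6.28×10⁻⁴ = 5.22×10⁵ V/m.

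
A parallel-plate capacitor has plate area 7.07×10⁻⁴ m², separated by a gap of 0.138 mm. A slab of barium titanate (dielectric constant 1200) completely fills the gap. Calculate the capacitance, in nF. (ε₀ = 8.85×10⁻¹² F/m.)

C = κε₀A/d = 1200 × 8.85×10⁻¹² × 7.07×10⁻⁴ / 1.38×10⁻⁴ = 5.44×10⁻⁸ F.

C ≈ 54.4 nF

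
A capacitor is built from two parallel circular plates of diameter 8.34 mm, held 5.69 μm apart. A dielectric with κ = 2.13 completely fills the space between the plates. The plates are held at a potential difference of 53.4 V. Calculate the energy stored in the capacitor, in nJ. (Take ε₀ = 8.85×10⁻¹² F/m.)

258 nJ

A = π(8.34/2 mm)² = 5.46×10⁻⁵ m².
C = κε₀A/d = 2.13 × 8.85×10⁻¹² × 5.46×10⁻⁵ / 5.69×10⁻⁶ = 1.81×10⁻¹⁰ F.
U = ½CV² = ½ × 1.81×10⁻¹⁰ × (53.4)² = 2.58×10⁻⁷ J.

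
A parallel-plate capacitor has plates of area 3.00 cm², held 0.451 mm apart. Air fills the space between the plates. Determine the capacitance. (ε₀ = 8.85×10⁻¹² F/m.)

A = 3.00 cm² = 3.00×10⁻⁴ m².
C = ε₀A/d = 8.85×10⁻¹² × 3.00×10⁻⁴ / 4.51×10⁻⁴ = 5.89×10⁻¹² F.

C ≈ 5.89 pF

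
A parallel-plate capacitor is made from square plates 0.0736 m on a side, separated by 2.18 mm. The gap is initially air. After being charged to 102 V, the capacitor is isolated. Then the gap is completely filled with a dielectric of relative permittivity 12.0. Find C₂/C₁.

C = κε₀A/d scales with κ, so C₂/C₁ = κ = 12.0.

C₂/C₁ ≈ 12.0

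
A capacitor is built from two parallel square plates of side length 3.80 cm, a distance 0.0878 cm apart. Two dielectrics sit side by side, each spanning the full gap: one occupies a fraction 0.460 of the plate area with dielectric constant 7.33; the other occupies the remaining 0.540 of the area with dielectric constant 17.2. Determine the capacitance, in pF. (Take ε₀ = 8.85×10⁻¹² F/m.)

A = (3.80 cm)² = 1.44×10⁻³ m².
Side-by-side slabs ⇒ two capacitors in parallel, each spanning the full gap.
C₁ = κ₁ε₀A₁/d = 7.33 × 8.85×10⁻¹² × 6.64×10⁻⁴ / 8.78×10⁻⁴ = 4.91×10⁻¹¹ F.
C₂ = κ₂ε₀A₂/d = 17.2 × 8.85×10⁻¹² × 7.80×10⁻⁴ / 8.78×10⁻⁴ = 1.35×10⁻¹⁰ F.
C = C₁ + C₂ = 1.84×10⁻¹⁰ F.

184 pF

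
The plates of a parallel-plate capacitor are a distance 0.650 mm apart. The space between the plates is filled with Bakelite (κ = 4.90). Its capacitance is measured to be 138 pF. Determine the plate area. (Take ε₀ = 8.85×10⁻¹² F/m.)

A = Cd/(κε₀) = 1.38×10⁻¹⁰ × 6.50×10⁻⁴ / (4.90 × 8.85×10⁻¹²) = 2.07×10⁻³ m².

20.7 cm²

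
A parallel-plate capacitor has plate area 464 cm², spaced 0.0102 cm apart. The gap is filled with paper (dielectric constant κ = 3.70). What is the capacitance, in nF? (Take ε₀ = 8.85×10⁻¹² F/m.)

C ≈ 14.9 nF

A = 464 cm² = 4.64×10⁻² m².
C = κε₀A/d = 3.70 × 8.85×10⁻¹² × 4.64×10⁻² / 1.02×10⁻⁴ = 1.49×10⁻⁸ F.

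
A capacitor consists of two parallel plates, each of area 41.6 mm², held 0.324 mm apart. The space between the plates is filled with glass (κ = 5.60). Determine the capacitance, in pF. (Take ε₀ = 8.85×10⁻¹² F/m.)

A = 41.6 mm² = 4.16×10⁻⁵ m².
C = κε₀A/d = 5.60 × 8.85×10⁻¹² × 4.16×10⁻⁵ / 3.24×10⁻⁴ = 6.36×10⁻¹² F.

6.36 pF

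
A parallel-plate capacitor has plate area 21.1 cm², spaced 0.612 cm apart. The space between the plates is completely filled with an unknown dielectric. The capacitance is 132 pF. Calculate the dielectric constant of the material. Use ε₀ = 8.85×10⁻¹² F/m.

A = 21.1 cm² = 2.11×10⁻³ m².
κ = Cd/(ε₀A) = 1.32×10⁻¹⁰ × 6.12×10⁻³ / (8.85×10⁻¹² × 2.11×10⁻³) = 43.3.

κ ≈ 43.3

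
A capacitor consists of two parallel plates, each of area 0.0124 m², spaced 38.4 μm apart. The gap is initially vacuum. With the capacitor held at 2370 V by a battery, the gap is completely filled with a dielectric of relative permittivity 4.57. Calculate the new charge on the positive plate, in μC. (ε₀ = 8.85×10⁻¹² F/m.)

Q ≈ 31.0 μC

Initially C₁ = ε₀A/d = 8.85×10⁻¹² × 1.24×10⁻² / 3.84×10⁻⁵ = 2.86×10⁻⁹ F.
Q₁ = 6.77×10⁻⁶ C.
Battery connected ⇒ V is held fixed. C₂ = 4.57 C₁ and Q = CV, so Q₂/Q₁ = C₂/C₁ = 4.57.
Q₂ = 4.57 × 6.77×10⁻⁶ = 3.10×10⁻⁵ C.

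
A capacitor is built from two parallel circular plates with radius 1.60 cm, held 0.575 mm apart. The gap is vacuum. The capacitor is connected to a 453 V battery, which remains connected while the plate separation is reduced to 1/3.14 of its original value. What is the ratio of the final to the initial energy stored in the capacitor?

Battery connected ⇒ V is held fixed.
C₂ = 3.14 C₁ and U = ½CV², so U₂/U₁ = C₂/C₁ = 3.14.

3.14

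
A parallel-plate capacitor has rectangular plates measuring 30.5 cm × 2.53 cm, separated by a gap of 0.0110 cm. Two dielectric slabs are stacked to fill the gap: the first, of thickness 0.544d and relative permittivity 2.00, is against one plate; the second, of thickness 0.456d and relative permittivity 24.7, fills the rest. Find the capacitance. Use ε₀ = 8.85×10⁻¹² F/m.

A = 30.5 × 2.53 cm² = 7.72×10⁻³ m².
Stacked slabs ⇒ two capacitors in series, each with the full plate area.
C₁ = κ₁ε₀A/d₁ = 2.00 × 8.85×10⁻¹² × 7.72×10⁻³ / 5.98×10⁻⁵ = 2.28×10⁻⁹ F.
C₂ = κ₂ε₀A/d₂ = 24.7 × 8.85×10⁻¹² × 7.72×10⁻³ / 5.02×10⁻⁵ = 3.36×10⁻⁸ F.
C = (1/C₁ + 1/C₂)⁻¹ = 2.14×10⁻⁹ F.

C ≈ 2.14 nF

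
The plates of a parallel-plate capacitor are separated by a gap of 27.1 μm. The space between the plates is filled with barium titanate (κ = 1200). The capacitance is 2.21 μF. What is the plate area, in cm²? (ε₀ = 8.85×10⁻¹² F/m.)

A ≈ 56.4 cm²

A = Cd/(κε₀) = 2.21×10⁻⁶ × 2.71×10⁻⁵ / (1200 × 8.85×10⁻¹²) = 5.64×10⁻³ m².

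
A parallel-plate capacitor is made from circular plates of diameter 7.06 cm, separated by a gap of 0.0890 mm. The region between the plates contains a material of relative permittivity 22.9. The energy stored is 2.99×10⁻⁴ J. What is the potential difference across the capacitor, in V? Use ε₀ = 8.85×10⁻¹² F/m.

V ≈ 259 V

A = π(7.06/2 cm)² = 3.91×10⁻³ m².
C = κε₀A/d = 22.9 × 8.85×10⁻¹² × 3.91×10⁻³ / 8.90×10⁻⁵ = 8.91×10⁻⁹ F.
V = √(2U/C) = √(2 × 2.99×10⁻⁴ / 8.91×10⁻⁹) = 2.59×10² V.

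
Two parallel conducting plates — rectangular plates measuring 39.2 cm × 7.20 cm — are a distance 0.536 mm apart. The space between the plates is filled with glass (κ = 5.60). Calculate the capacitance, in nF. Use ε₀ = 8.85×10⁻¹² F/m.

A = 39.2 × 7.20 cm² = 2.82×10⁻² m².
C = κε₀A/d = 5.60 × 8.85×10⁻¹² × 2.82×10⁻² / 5.36×10⁻⁴ = 2.61×10⁻⁹ F.

2.61 nF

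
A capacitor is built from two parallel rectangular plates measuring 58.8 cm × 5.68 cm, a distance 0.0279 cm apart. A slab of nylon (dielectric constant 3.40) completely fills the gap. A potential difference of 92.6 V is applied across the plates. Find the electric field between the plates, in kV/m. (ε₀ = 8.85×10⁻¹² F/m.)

E = V/d = 92.6 / 2.79×10⁻⁴ = 3.32×10⁵ V/m.

332 kV/m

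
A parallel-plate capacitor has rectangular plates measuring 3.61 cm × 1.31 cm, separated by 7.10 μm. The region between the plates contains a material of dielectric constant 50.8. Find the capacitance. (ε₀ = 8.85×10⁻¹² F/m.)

A = 3.61 × 1.31 cm² = 4.73×10⁻⁴ m².
C = κε₀A/d = 50.8 × 8.85×10⁻¹² × 4.73×10⁻⁴ / 7.10×10⁻⁶ = 2.99×10⁻⁸ F.

C ≈ 29.9 nF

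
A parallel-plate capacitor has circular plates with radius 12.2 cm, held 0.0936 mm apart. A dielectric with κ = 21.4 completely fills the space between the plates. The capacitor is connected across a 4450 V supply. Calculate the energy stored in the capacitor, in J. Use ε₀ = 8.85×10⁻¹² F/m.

0.937 J

A = π(12.2 cm)² = 4.68×10⁻² m².
C = κε₀A/d = 21.4 × 8.85×10⁻¹² × 4.68×10⁻² / 9.36×10⁻⁵ = 9.46×10⁻⁸ F.
U = ½CV² = ½ × 9.46×10⁻⁸ × (4450)² = 0.937 J.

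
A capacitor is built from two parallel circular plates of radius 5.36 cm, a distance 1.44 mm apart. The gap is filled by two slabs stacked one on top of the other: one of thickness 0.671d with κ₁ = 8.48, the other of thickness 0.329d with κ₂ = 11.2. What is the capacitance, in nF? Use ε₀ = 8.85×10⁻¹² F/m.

C ≈ 0.511 nF

A = π(5.36 cm)² = 9.03×10⁻³ m².
Stacked slabs ⇒ two capacitors in series, each with the full plate area.
C₁ = κ₁ε₀A/d₁ = 8.48 × 8.85×10⁻¹² × 9.03×10⁻³ / 9.66×10⁻⁴ = 7.01×10⁻¹⁰ F.
C₂ = κ₂ε₀A/d₂ = 11.2 × 8.85×10⁻¹² × 9.03×10⁻³ / 4.74×10⁻⁴ = 1.89×10⁻⁹ F.
C = (1/C₁ + 1/C₂)⁻¹ = 5.11×10⁻¹⁰ F.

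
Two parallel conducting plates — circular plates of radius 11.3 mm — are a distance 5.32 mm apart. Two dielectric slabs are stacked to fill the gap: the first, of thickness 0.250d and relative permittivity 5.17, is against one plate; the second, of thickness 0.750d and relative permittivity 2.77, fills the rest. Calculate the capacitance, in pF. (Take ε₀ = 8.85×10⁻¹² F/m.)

A = π(11.3 mm)² = 4.01×10⁻⁴ m².
Stacked slabs ⇒ two capacitors in series, each with the full plate area.
C₁ = κ₁ε₀A/d₁ = 5.17 × 8.85×10⁻¹² × 4.01×10⁻⁴ / 1.33×10⁻³ = 1.38×10⁻¹¹ F.
C₂ = κ₂ε₀A/d₂ = 2.77 × 8.85×10⁻¹² × 4.01×10⁻⁴ / 3.99×10⁻³ = 2.46×10⁻¹² F.
C = (1/C₁ + 1/C₂)⁻¹ = 2.09×10⁻¹² F.

2.09 pF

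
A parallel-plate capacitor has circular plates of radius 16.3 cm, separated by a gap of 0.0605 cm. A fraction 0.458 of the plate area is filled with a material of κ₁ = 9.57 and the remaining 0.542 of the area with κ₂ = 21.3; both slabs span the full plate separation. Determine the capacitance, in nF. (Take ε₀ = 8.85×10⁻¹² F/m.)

A = π(16.3 cm)² = 8.35×10⁻² m².
Side-by-side slabs ⇒ two capacitors in parallel, each spanning the full gap.
C₁ = κ₁ε₀A₁/d = 9.57 × 8.85×10⁻¹² × 3.82×10⁻² / 6.05×10⁻⁴ = 5.35×10⁻⁹ F.
C₂ = κ₂ε₀A₂/d = 21.3 × 8.85×10⁻¹² × 4.52×10⁻² / 6.05×10⁻⁴ = 1.41×10⁻⁸ F.
C = C₁ + C₂ = 1.94×10⁻⁸ F.

C ≈ 19.4 nF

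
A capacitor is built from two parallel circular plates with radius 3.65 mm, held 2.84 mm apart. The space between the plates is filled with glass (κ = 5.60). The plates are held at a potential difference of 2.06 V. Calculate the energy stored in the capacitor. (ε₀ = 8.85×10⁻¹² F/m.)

1.55 pJ

A = π(3.65 mm)² = 4.19×10⁻⁵ m².
C = κε₀A/d = 5.60 × 8.85×10⁻¹² × 4.19×10⁻⁵ / 2.84×10⁻³ = 7.30×10⁻¹³ F.
U = ½CV² = ½ × 7.30×10⁻¹³ × (2.06)² = 1.55×10⁻¹² J.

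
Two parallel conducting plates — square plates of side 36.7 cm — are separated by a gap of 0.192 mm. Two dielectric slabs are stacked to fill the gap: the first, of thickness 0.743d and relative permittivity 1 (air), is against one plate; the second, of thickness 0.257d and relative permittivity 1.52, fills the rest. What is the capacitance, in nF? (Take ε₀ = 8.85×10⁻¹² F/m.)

A = (36.7 cm)² = 0.135 m².
Stacked slabs ⇒ two capacitors in series, each with the full plate area.
C₁ = κ₁ε₀A/d₁ = 1.00 × 8.85×10⁻¹² × 0.135 / 1.43×10⁻⁴ = 8.36×10⁻⁹ F.
C₂ = κ₂ε₀A/d₂ = 1.52 × 8.85×10⁻¹² × 0.135 / 4.93×10⁻⁵ = 3.67×10⁻⁸ F.
C = (1/C₁ + 1/C₂)⁻¹ = 6.81×10⁻⁹ F.

C ≈ 6.81 nF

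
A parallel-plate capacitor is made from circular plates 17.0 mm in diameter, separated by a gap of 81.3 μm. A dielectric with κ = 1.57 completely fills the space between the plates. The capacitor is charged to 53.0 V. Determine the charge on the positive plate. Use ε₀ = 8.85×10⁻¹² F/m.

A = π(17.0/2 mm)² = 2.27×10⁻⁴ m².
C = κε₀A/d = 1.57 × 8.85×10⁻¹² × 2.27×10⁻⁴ / 8.13×10⁻⁵ = 3.88×10⁻¹¹ F.
Q = CV = 3.88×10⁻¹¹ × 53.0 = 2.06×10⁻⁹ C.

2.06 nC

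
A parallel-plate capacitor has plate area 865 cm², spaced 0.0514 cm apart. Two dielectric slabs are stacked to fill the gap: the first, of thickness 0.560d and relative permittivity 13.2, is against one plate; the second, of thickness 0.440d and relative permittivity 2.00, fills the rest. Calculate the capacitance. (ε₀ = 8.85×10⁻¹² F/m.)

C ≈ 5.68 nF

A = 865 cm² = 8.65×10⁻² m².
Stacked slabs ⇒ two capacitors in series, each with the full plate area.
C₁ = κ₁ε₀A/d₁ = 13.2 × 8.85×10⁻¹² × 8.65×10⁻² / 2.88×10⁻⁴ = 3.51×10⁻⁸ F.
C₂ = κ₂ε₀A/d₂ = 2.00 × 8.85×10⁻¹² × 8.65×10⁻² / 2.26×10⁻⁴ = 6.77×10⁻⁹ F.
C = (1/C₁ + 1/C₂)⁻¹ = 5.68×10⁻⁹ F.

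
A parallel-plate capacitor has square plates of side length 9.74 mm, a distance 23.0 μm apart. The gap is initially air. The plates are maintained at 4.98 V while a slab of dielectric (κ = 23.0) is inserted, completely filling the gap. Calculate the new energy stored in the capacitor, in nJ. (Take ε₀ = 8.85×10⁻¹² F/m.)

A = (9.74 mm)² = 9.49×10⁻⁵ m².
Initially C₁ = ε₀A/d = 8.85×10⁻¹² × 9.49×10⁻⁵ / 2.30×10⁻⁵ = 3.65×10⁻¹¹ F.
U₁ = 4.53×10⁻¹⁰ J.
Battery connected ⇒ V is held fixed. C₂ = 23.0 C₁ and U = ½CV², so U₂/U₁ = C₂/C₁ = 23.0.
U₂ = 23.0 × 4.53×10⁻¹⁰ = 1.04×10⁻⁸ J.

10.4 nJ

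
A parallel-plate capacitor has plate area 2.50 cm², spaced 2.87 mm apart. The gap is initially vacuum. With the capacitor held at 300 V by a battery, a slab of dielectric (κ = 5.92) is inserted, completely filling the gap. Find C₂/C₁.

C = κε₀A/d scales with κ, so C₂/C₁ = κ = 5.92.

C₂/C₁ ≈ 5.92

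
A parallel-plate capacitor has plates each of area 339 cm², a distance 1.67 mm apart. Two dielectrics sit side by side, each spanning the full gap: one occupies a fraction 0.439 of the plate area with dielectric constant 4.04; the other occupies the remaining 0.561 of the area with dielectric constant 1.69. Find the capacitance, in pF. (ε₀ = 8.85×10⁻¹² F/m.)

C ≈ 489 pF

A = 339 cm² = 3.39×10⁻² m².
Side-by-side slabs ⇒ two capacitors in parallel, each spanning the full gap.
C₁ = κ₁ε₀A₁/d = 4.04 × 8.85×10⁻¹² × 1.49×10⁻² / 1.67×10⁻³ = 3.19×10⁻¹⁰ F.
C₂ = κ₂ε₀A₂/d = 1.69 × 8.85×10⁻¹² × 1.90×10⁻² / 1.67×10⁻³ = 1.70×10⁻¹⁰ F.
C = C₁ + C₂ = 4.89×10⁻¹⁰ F.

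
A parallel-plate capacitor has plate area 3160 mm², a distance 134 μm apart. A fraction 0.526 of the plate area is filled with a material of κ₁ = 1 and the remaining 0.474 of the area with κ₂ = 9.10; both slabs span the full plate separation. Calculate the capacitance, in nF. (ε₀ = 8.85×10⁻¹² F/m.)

C ≈ 1.01 nF

A = 3160 mm² = 3.16×10⁻³ m².
Side-by-side slabs ⇒ two capacitors in parallel, each spanning the full gap.
C₁ = κ₁ε₀A₁/d = 1.00 × 8.85×10⁻¹² × 1.66×10⁻³ / 1.34×10⁻⁴ = 1.10×10⁻¹⁰ F.
C₂ = κ₂ε₀A₂/d = 9.10 × 8.85×10⁻¹² × 1.50×10⁻³ / 1.34×10⁻⁴ = 9.00×10⁻¹⁰ F.
C = C₁ + C₂ = 1.01×10⁻⁹ F.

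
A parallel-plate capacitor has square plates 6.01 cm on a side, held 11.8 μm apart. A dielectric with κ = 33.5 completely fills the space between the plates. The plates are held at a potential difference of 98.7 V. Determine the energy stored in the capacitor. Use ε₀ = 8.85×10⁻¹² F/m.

A = (6.01 cm)² = 3.61×10⁻³ m².
C = κε₀A/d = 33.5 × 8.85×10⁻¹² × 3.61×10⁻³ / 1.18×10⁻⁵ = 9.08×10⁻⁸ F.
U = ½CV² = ½ × 9.08×10⁻⁸ × (98.7)² = 4.42×10⁻⁴ J.

442 μJ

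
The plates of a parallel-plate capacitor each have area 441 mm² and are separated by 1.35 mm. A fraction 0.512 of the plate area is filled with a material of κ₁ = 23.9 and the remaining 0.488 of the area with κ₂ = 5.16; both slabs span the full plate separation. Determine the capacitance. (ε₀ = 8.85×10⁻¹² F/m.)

C ≈ 42.7 pF

A = 441 mm² = 4.41×10⁻⁴ m².
Side-by-side slabs ⇒ two capacitors in parallel, each spanning the full gap.
C₁ = κ₁ε₀A₁/d = 23.9 × 8.85×10⁻¹² × 2.26×10⁻⁴ / 1.35×10⁻³ = 3.54×10⁻¹¹ F.
C₂ = κ₂ε₀A₂/d = 5.16 × 8.85×10⁻¹² × 2.15×10⁻⁴ / 1.35×10⁻³ = 7.28×10⁻¹² F.
C = C₁ + C₂ = 4.27×10⁻¹¹ F.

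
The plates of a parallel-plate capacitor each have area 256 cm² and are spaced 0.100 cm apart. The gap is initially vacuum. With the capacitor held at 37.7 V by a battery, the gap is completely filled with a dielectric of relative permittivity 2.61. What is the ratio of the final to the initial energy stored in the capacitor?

Battery connected ⇒ V is held fixed.
C₂ = 2.61 C₁ and U = ½CV², so U₂/U₁ = C₂/C₁ = 2.61.

2.61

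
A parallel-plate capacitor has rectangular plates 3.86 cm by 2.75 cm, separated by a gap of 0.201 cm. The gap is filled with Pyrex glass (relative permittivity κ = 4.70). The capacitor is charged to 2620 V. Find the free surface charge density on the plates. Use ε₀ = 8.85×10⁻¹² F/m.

A = 3.86 × 2.75 cm² = 1.06×10⁻³ m².
C = κε₀A/d = 4.70 × 8.85×10⁻¹² × 1.06×10⁻³ / 2.01×10⁻³ = 2.20×10⁻¹¹ F.
σ = Q/A = CV/A = 2.20×10⁻¹¹ × 2620 / 1.06×10⁻³ = 5.42×10⁻⁵ C/m².

5.42 nC/cm²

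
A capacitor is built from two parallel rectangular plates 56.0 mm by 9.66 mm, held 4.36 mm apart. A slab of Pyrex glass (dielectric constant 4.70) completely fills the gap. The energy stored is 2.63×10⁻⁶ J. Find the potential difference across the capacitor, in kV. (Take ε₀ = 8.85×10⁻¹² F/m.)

A = 56.0 × 9.66 mm² = 5.41×10⁻⁴ m².
C = κε₀A/d = 4.70 × 8.85×10⁻¹² × 5.41×10⁻⁴ / 4.36×10⁻³ = 5.16×10⁻¹² F.
V = √(2U/C) = √(2 × 2.63×10⁻⁶ / 5.16×10⁻¹²) = 1.01×10³ V.

1.01 kV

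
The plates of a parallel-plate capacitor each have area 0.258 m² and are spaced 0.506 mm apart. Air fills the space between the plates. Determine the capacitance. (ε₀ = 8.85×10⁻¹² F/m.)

C = ε₀A/d = 8.85×10⁻¹² × 0.258 / 5.06×10⁻⁴ = 4.51×10⁻⁹ F.

4.51 nF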